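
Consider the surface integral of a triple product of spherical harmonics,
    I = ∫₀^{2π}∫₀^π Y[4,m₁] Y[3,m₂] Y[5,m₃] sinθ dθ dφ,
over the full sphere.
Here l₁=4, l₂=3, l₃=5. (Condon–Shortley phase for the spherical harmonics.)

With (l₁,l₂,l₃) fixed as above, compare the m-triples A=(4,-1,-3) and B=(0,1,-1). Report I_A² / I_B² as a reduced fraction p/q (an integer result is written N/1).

Same 4,3,5: normalisation and zero-m 3j drop out of the ratio.
A: Δ: 2! 6! 4! / 13! → 1/180180; sum: t=0:+1/5760 = 1/5760; 3j²(4 3 5; 4 -1 -3) = Δ·Π!·Σ² = 56/2145  (sign +1)
B: Δ: 2! 6! 4! / 13! → 1/180180; sum: t=0:+1/2304 t=1:−1/216 t=2:+1/384 = -11/6912; 3j²(4 3 5; 0 1 -1) = Δ·Π!·Σ² = 11/1638  (sign -1)
I_A²/I_B² = (56/2145)/(11/1638) = 2352/605

2352/605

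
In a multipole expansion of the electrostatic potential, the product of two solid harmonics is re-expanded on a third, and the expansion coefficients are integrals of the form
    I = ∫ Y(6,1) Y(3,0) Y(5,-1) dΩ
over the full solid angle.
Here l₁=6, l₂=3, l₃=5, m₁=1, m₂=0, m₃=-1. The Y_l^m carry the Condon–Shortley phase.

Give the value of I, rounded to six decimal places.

m-sum 0 ✓  L=14 even ✓  3≤5≤9 ✓
Π(2lᵢ+1) = 13×7×11 = 1001
triangle coeff Δ(6,3,5) = 1/675675
Σ_t [1,3]: t=1:−1/8640 t=2:+1/2304 t=3:−1/8640 = 7/34560
(3j)²=7/429 [(6 3 5; 0 0 0)], sign=-1
Σ_t [1,3]: t=1:−1/6912 t=2:+1/2880 t=3:−1/17280 = 1/6912
(3j)²=5/429 [(6 3 5; 1 0 -1)], sign=+1
⇒ 4πI² = 245/1287
I = (-1)√(245/1287/(4π)) = -0.12308038

-0.123080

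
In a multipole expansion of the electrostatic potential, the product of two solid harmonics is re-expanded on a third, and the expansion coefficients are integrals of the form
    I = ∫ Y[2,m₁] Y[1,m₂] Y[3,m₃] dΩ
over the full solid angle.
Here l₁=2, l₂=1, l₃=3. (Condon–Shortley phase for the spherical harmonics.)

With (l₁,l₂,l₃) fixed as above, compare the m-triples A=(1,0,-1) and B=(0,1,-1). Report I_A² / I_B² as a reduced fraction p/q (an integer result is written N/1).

4/3

Shared (l₁,l₂,l₃)=(2,1,3): N and (l;000)² cancel in I_A²/I_B².
A: Δ = 0!·4!·2!/7! = 1/105; Racah Σ t=0..0: t=0:+1/6 = 1/6; ⇒ 3j(2 1 3; 1 0 -1)² = 8/105, sgn +1
B: Δ = 0!·4!·2!/7! = 1/105; Racah Σ t=0..0: t=0:+1/8 = 1/8; ⇒ 3j(2 1 3; 0 1 -1)² = 2/35, sgn +1
I_A²/I_B² = (8/105)/(2/35) = 4/3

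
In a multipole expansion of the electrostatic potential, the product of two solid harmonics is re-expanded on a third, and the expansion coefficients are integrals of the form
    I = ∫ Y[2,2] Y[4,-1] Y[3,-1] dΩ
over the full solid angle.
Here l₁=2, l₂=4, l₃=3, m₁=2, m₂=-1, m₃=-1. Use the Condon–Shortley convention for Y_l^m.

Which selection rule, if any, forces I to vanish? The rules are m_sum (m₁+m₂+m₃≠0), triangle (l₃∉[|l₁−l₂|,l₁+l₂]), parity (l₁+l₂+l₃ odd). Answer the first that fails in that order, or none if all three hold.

azimuthal sum: 2 − 1 − 1 = 0  ✓
2 ≤ 3 ≤ 6 (triangle on l)  ✓
L = 2 + 4 + 3 = 9 (odd)  ✗

parity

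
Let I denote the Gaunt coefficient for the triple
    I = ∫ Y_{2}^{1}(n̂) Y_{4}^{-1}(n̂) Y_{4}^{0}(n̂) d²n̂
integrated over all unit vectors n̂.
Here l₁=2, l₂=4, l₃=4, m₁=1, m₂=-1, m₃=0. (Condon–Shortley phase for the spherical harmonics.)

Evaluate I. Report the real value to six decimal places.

-0.044869

m-sum 0 ✓  L=10 even ✓  2≤4≤6 ✓
Π(2lᵢ+1) = 5×9×9 = 405
triangle coeff Δ(2,4,4) = 1/13860
Σ_t [0,2]: t=0:+1/192 t=1:−1/36 t=2:+1/192 = -5/288
(3j)²=20/693 [(2 4 4; 0 0 0)], sign=-1
Σ_t [0,1]: t=0:+1/72 t=1:−1/96 = 1/288
(3j)²=1/462 [(2 4 4; 1 -1 0)], sign=+1
⇒ 4πI² = 150/5929
I = (-1)√(150/5929/(4π)) = -0.04486937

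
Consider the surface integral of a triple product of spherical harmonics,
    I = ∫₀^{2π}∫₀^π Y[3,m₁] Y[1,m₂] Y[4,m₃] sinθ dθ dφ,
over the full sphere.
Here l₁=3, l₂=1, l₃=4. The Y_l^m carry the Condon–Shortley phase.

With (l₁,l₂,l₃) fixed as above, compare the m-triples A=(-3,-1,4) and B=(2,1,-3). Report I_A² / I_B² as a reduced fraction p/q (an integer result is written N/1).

Shared (l₁,l₂,l₃)=(3,1,4): N and (l;000)² cancel in I_A²/I_B².
A: Δ = 0!·6!·2!/9! = 1/252; Racah Σ t=0..0: t=0:+1/1440 = 1/1440; ⇒ 3j(3 1 4; -3 -1 4)² = 1/9, sgn +1
B: Δ = 0!·6!·2!/9! = 1/252; Racah Σ t=0..0: t=0:+1/240 = 1/240; ⇒ 3j(3 1 4; 2 1 -3)² = 1/12, sgn -1
I_A²/I_B² = (1/9)/(1/12) = 4/3

4/3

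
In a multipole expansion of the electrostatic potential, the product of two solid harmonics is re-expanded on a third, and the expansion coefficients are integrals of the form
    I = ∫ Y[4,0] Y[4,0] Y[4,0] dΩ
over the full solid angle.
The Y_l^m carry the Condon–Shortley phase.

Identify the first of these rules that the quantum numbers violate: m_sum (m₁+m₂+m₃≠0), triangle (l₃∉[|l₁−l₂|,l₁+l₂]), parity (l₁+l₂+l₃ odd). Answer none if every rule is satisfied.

azimuthal sum: 0 + 0 + 0 = 0  ✓
0 ≤ 4 ≤ 8 (triangle on l)  ✓
L = 4 + 4 + 4 = 12 (even)  ✓

none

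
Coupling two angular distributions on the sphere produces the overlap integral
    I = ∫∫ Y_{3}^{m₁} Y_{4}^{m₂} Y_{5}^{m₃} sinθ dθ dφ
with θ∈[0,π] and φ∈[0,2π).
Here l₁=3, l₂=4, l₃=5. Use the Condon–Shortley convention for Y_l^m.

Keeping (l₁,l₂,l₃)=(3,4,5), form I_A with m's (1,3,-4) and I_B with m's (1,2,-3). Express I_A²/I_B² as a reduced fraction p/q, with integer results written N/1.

7/81

Same 3,4,5: normalisation and zero-m 3j drop out of the ratio.
A: Δ: 2! 4! 6! / 13! → 1/180180; sum: t=1:−1/4320 t=2:+1/5760 = -1/17280; 3j²(3 4 5; 1 3 -4) = Δ·Π!·Σ² = 7/4290  (sign +1)
B: Δ: 2! 4! 6! / 13! → 1/180180; sum: t=0:+1/5760 t=1:−1/720 t=2:+1/2304 = -1/1280; 3j²(3 4 5; 1 2 -3) = Δ·Π!·Σ² = 27/1430  (sign -1)
I_A²/I_B² = (7/4290)/(27/1430) = 7/81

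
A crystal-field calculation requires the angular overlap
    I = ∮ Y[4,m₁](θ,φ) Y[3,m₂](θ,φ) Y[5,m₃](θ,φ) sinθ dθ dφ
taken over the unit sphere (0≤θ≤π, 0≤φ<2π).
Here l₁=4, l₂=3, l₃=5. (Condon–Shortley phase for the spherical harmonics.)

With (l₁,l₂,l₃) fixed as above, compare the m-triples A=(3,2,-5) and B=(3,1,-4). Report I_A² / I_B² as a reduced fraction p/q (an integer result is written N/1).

l's match ⇒ only the (l;m) 3-j factors differ between A and B.
A: triangle coeff Δ(4,3,5) = 1/180180; Σ_t [1,1]: t=1:−1/17280 = -1/17280; (3j)²=35/858 [(4 3 5; 3 2 -5)], sign=-1
B: triangle coeff Δ(4,3,5) = 1/180180; Σ_t [0,1]: t=0:+1/5760 t=1:−1/4320 = -1/17280; (3j)²=7/4290 [(4 3 5; 3 1 -4)], sign=+1
I_A²/I_B² = (35/858)/(7/4290) = 25/1

25/1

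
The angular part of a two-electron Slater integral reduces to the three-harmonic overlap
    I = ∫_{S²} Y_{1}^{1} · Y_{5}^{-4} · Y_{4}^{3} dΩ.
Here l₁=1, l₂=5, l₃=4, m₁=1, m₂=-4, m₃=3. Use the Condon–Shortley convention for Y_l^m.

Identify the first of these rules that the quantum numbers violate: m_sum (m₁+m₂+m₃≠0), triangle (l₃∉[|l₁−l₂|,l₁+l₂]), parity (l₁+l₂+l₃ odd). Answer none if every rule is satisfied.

azimuthal sum: 1 − 4 + 3 = 0  ✓
4 ≤ 4 ≤ 6 (triangle on l)  ✓
L = 1 + 5 + 4 = 10 (even)  ✓

none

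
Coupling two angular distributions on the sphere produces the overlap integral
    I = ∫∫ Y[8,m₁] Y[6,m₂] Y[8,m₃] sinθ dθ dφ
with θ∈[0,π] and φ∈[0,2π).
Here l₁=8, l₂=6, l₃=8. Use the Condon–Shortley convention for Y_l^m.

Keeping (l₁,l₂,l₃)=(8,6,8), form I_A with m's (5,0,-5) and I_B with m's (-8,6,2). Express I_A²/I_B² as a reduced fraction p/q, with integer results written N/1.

325/96

l's match ⇒ only the (l;m) 3-j factors differ between A and B.
A: triangle coeff Δ(8,6,8) = 1/13742520792; Σ_t [0,3]: t=0:+1/15676416000 t=1:−1/1161216000 t=2:+1/836075520 t=3:−1/4702924800 = 1/5374771200; (3j)²=325/178296 [(8 6 8; 5 0 -5)], sign=-1
B: triangle coeff Δ(8,6,8) = 1/13742520792; Σ_t [6,6]: t=6:+1/1881169920000 = 1/1881169920000; (3j)²=4/7429 [(8 6 8; -8 6 2)], sign=+1
I_A²/I_B² = (325/178296)/(4/7429) = 325/96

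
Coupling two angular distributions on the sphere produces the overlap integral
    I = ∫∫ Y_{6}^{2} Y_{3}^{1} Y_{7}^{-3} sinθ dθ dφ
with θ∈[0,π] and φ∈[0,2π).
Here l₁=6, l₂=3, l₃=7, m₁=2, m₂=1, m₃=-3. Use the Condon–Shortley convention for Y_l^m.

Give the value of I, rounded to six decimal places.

m-sum 0 ✓  L=16 even ✓  3≤7≤9 ✓
Π(2lᵢ+1) = 13×7×15 = 1365
triangle coeff Δ(6,3,7) = 1/2042040
Σ_t [0,2]: t=0:+1/207360 t=1:−1/57600 t=2:+1/207360 = -1/129600
(3j)²=168/12155 [(6 3 7; 0 0 0)], sign=+1
Σ_t [0,2]: t=0:+1/829440 t=1:−1/181440 t=2:+1/645120 = -1/362880
(3j)²=256/17017 [(6 3 7; 2 1 -3)], sign=-1
⇒ 4πI² = 129024/454597
I = (-1)√(129024/454597/(4π)) = -0.15028548

-0.150285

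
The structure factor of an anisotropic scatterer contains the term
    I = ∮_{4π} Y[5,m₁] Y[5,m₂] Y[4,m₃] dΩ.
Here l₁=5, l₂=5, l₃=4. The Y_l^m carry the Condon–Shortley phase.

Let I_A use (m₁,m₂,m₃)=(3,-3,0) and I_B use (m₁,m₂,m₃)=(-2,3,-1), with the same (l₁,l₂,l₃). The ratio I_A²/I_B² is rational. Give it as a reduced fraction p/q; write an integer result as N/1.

6/5

Same 5,5,4: normalisation and zero-m 3j drop out of the ratio.
A: Δ: 6! 4! 4! / 15! → 1/3153150; sum: t=0:+1/11520 t=1:−1/4320 t=2:+1/27648 = -1/9216; 3j²(5 5 4; 3 -3 0) = Δ·Π!·Σ² = 2/143  (sign -1)
B: Δ: 6! 4! 4! / 15! → 1/3153150; sum: t=4:+1/6912 t=5:−1/2880 t=6:+1/17280 = -1/6912; 3j²(5 5 4; -2 3 -1) = Δ·Π!·Σ² = 5/429  (sign +1)
I_A²/I_B² = (2/143)/(5/429) = 6/5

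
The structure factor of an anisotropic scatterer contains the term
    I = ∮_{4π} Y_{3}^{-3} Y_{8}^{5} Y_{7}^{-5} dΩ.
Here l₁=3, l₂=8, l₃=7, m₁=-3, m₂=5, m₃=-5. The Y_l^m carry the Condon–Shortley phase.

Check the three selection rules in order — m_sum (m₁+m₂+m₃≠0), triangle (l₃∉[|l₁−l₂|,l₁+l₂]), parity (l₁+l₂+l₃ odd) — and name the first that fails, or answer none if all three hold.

m₁+m₂+m₃ = -3 + 5 − 5 = -3  ✗
triangle: |3−8|=5 ≤ l₃=7 ≤ 3+8=11
parity: l₁+l₂+l₃ = 18 is even

m_sum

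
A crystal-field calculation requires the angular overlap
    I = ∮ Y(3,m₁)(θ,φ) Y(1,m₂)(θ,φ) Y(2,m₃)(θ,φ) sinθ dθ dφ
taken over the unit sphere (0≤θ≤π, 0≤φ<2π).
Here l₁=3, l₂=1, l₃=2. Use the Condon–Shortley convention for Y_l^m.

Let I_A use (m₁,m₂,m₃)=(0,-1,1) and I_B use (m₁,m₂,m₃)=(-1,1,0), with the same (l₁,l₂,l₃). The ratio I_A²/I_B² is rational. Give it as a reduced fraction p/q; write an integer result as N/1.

Same 3,1,2: normalisation and zero-m 3j drop out of the ratio.
A: Δ: 2! 4! 0! / 7! → 1/105; sum: t=0:+1/12 = 1/12; 3j²(3 1 2; 0 -1 1) = Δ·Π!·Σ² = 1/35  (sign -1)
B: Δ: 2! 4! 0! / 7! → 1/105; sum: t=2:+1/8 = 1/8; 3j²(3 1 2; -1 1 0) = Δ·Π!·Σ² = 2/35  (sign +1)
I_A²/I_B² = (1/35)/(2/35) = 1/2

1/2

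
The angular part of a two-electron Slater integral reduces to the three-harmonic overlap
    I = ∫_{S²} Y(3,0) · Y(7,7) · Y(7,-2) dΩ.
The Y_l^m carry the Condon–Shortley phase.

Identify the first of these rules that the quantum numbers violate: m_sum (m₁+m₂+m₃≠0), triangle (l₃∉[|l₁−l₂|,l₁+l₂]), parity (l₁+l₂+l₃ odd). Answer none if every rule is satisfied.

m_sum

azimuthal sum: 0 + 7 − 2 = 5  ✗
4 ≤ 7 ≤ 10 (triangle on l)
L = 3 + 7 + 7 = 17 (odd)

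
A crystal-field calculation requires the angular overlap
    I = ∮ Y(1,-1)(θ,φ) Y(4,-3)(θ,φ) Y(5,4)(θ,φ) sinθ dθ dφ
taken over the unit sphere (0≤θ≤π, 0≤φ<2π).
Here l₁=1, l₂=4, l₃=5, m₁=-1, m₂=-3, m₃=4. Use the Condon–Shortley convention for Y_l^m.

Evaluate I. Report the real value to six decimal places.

0.294638

Rules hold: Σm=0, L=10 even, 3≤5≤5.
N = 3·9·11 = 297
Δ = 0!·2!·8!/11! = 1/495
Racah Σ t=0..0: t=0:+1/576 = 1/576
⇒ 3j(1 4 5; 0 0 0)² = 5/99, sgn -1
Racah Σ t=0..0: t=0:+1/10080 = 1/10080
⇒ 3j(1 4 5; -1 -3 4)² = 4/55, sgn -1
4πI² = N·(3j₀)²·(3jₘ)² = 12/11
I = +1·√(1.09091/4π) = 0.29463840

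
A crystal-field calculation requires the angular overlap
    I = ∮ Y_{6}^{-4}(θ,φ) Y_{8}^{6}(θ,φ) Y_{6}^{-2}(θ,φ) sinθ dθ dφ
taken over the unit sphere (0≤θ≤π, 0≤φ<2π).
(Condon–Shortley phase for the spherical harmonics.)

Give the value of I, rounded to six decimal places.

-0.061896

m-sum 0 ✓  L=20 even ✓  2≤6≤14 ✓
Π(2lᵢ+1) = 13×17×13 = 2873
triangle coeff Δ(6,8,6) = 1/1309458150
Σ_t [2,6]: t=2:+1/49766400 t=3:−1/3110400 t=4:+1/1327104 t=5:−1/3110400 t=6:+1/49766400 = 1/6635520
(3j)²=350/46189 [(6 8 6; 0 0 0)], sign=+1
Σ_t [6,8]: t=6:+1/1393459200 t=7:−1/152409600 t=8:+1/232243200 = -1/650280960
(3j)²=5/2261 [(6 8 6; -4 6 -2)], sign=-1
⇒ 4πI² = 3250/67507
I = (-1)√(3250/67507/(4π)) = -0.06189597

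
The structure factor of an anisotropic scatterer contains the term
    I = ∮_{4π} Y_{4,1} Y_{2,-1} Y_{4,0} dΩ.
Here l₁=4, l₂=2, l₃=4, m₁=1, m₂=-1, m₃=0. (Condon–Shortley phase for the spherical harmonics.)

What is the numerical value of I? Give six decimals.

Checks pass: Σm=0; 10 even; l₃=4∈[2,6].
(2·4+1)(2·2+1)(2·4+1) = 405
Δ: 2! 6! 2! / 11! → 1/13860
sum: t=0:+1/192 t=1:−1/36 t=2:+1/192 = -5/288
3j²(4 2 4; 0 0 0) = Δ·Π!·Σ² = 20/693  (sign -1)
sum: t=0:+1/72 t=1:−1/96 = 1/288
3j²(4 2 4; 1 -1 0) = Δ·Π!·Σ² = 1/462  (sign +1)
combine: 4πI² = 405·20/693·1/462 = 150/5929
take √, sign -1: I = -0.04486937

-0.044869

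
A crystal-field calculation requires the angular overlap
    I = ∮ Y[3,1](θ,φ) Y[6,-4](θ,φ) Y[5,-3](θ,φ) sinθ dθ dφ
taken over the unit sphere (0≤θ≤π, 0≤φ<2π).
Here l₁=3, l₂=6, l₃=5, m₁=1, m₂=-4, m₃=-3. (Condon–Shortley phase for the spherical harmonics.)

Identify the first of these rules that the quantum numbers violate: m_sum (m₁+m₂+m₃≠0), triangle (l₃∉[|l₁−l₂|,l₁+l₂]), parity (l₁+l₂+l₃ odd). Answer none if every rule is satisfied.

m_sum

Σmᵢ = -6  ✗
l₃∈[|l₁−l₂|,l₁+l₂]=[3,9], have l₃=5
Σlᵢ = 14 ⇒ even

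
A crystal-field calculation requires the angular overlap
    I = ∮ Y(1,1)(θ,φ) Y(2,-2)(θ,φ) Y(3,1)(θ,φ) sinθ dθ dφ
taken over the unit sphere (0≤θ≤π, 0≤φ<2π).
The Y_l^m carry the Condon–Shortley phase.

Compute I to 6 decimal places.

-0.082589

m-sum 0 ✓  L=6 even ✓  1≤3≤3 ✓
Π(2lᵢ+1) = 3×5×7 = 105
triangle coeff Δ(1,2,3) = 1/105
Σ_t [0,0]: t=0:+1/4 = 1/4
(3j)²=3/35 [(1 2 3; 0 0 0)], sign=-1
Σ_t [0,0]: t=0:+1/48 = 1/48
(3j)²=1/105 [(1 2 3; 1 -2 1)], sign=+1
⇒ 4πI² = 3/35
I = (-1)√(3/35/(4π)) = -0.08258890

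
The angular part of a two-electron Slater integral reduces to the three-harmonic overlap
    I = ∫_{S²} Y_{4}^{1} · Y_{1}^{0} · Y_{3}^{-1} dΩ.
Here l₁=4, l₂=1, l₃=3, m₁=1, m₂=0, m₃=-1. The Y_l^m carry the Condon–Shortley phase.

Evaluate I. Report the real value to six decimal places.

-0.238414

m-sum 0 ✓  L=8 even ✓  3≤3≤5 ✓
Π(2lᵢ+1) = 9×3×7 = 189
triangle coeff Δ(4,1,3) = 1/252
Σ_t [1,1]: t=1:−1/36 = -1/36
(3j)²=4/63 [(4 1 3; 0 0 0)], sign=+1
Σ_t [1,1]: t=1:−1/48 = -1/48
(3j)²=5/84 [(4 1 3; 1 0 -1)], sign=-1
⇒ 4πI² = 5/7
I = (-1)√(5/7/(4π)) = -0.23841361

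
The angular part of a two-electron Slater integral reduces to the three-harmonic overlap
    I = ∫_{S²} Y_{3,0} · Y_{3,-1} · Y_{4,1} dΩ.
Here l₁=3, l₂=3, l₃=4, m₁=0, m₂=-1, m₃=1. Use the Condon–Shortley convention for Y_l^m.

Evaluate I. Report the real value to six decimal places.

Rules hold: Σm=0, L=10 even, 0≤4≤6.
N = 7·7·9 = 441
Δ = 2!·4!·4!/11! = 1/34650
Racah Σ t=0..2: t=0:+1/72 t=1:−1/16 t=2:+1/72 = -5/144
⇒ 3j(3 3 4; 0 0 0)² = 2/77, sgn -1
Racah Σ t=0..2: t=0:+1/48 t=1:−1/24 t=2:+1/288 = -5/288
⇒ 3j(3 3 4; 0 -1 1)² = 5/462, sgn +1
4πI² = N·(3j₀)²·(3jₘ)² = 15/121
I = -1·√(0.123967/4π) = -0.09932258

-0.099323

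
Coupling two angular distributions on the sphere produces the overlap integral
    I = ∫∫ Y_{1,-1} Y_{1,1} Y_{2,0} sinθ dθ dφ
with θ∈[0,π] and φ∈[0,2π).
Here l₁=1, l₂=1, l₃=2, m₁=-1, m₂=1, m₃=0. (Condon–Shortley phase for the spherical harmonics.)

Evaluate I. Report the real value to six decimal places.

0.126157

m-sum 0 ✓  L=4 even ✓  0≤2≤2 ✓
Π(2lᵢ+1) = 3×3×5 = 45
triangle coeff Δ(1,1,2) = 1/30
Σ_t [0,0]: t=0:+1/1 = 1/1
(3j)²=2/15 [(1 1 2; 0 0 0)], sign=+1
Σ_t [0,0]: t=0:+1/4 = 1/4
(3j)²=1/30 [(1 1 2; -1 1 0)], sign=+1
⇒ 4πI² = 1/5
I = (+1)√(1/5/(4π)) = 0.12615663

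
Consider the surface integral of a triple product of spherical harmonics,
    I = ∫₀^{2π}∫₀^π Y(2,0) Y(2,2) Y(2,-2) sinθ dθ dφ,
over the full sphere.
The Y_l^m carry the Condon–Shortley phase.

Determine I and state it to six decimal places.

Rules hold: Σm=0, L=6 even, 0≤2≤4.
N = 5·5·5 = 125
Δ = 2!·2!·2!/7! = 1/630
Racah Σ t=0..2: t=0:+1/8 t=1:−1/1 t=2:+1/8 = -3/4
⇒ 3j(2 2 2; 0 0 0)² = 2/35, sgn -1
Racah Σ t=2..2: t=2:+1/8 = 1/8
⇒ 3j(2 2 2; 0 2 -2)² = 2/35, sgn +1
4πI² = N·(3j₀)²·(3jₘ)² = 20/49
I = -1·√(0.408163/4π) = -0.18022375

-0.180224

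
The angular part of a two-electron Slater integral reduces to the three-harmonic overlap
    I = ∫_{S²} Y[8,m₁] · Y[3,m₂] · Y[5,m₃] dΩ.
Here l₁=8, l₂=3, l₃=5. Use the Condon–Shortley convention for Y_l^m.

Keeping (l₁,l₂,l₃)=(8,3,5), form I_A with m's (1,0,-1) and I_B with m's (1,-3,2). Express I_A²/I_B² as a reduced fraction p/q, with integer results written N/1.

35/1

l's match ⇒ only the (l;m) 3-j factors differ between A and B.
A: triangle coeff Δ(8,3,5) = 1/136136; Σ_t [3,3]: t=3:−1/622080 = -1/622080; (3j)²=105/4862 [(8 3 5; 1 0 -1)], sign=-1
B: triangle coeff Δ(8,3,5) = 1/136136; Σ_t [0,0]: t=0:+1/21772800 = 1/21772800; (3j)²=3/4862 [(8 3 5; 1 -3 2)], sign=-1
I_A²/I_B² = (105/4862)/(3/4862) = 35/1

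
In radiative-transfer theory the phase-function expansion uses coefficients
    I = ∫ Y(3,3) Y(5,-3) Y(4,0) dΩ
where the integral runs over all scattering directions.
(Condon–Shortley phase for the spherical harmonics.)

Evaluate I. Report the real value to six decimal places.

0.196280

Rules hold: Σm=0, L=12 even, 2≤4≤8.
N = 7·11·9 = 693
Δ = 4!·2!·6!/13! = 1/180180
Racah Σ t=1..3: t=1:−1/576 t=2:+1/144 t=3:−1/576 = 1/288
⇒ 3j(3 5 4; 0 0 0)² = 20/1001, sgn +1
Racah Σ t=0..0: t=0:+1/2304 = 1/2304
⇒ 3j(3 5 4; 3 -3 0)² = 5/143, sgn +1
4πI² = N·(3j₀)²·(3jₘ)² = 900/1859
I = +1·√(0.484131/4π) = 0.19628026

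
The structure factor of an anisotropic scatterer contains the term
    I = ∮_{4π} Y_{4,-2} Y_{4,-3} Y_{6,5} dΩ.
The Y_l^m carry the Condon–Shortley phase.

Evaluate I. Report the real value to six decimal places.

-0.100084

Checks pass: Σm=0; 14 even; l₃=6∈[0,8].
(2·4+1)(2·4+1)(2·6+1) = 1053
Δ: 2! 6! 6! / 15! → 1/1261260
sum: t=0:+1/4608 t=1:−1/1296 t=2:+1/4608 = -7/20736
3j²(4 4 6; 0 0 0) = Δ·Π!·Σ² = 20/1287  (sign -1)
sum: t=0:+1/172800 t=1:−1/86400 = -1/172800
3j²(4 4 6; -2 -3 5) = Δ·Π!·Σ² = 1/130  (sign +1)
combine: 4πI² = 1053·20/1287·1/130 = 18/143
take √, sign -1: I = -0.10008369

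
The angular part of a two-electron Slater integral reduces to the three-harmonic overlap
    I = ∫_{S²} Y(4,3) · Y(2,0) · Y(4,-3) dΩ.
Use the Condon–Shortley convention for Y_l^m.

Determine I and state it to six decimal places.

0.057344

Checks pass: Σm=0; 10 even; l₃=4∈[2,6].
(2·4+1)(2·2+1)(2·4+1) = 405
Δ: 2! 6! 2! / 11! → 1/13860
sum: t=0:+1/192 t=1:−1/36 t=2:+1/192 = -5/288
3j²(4 2 4; 0 0 0) = Δ·Π!·Σ² = 20/693  (sign -1)
sum: t=0:+1/480 t=1:−1/720 = 1/1440
3j²(4 2 4; 3 0 -3) = Δ·Π!·Σ² = 7/1980  (sign -1)
combine: 4πI² = 405·20/693·7/1980 = 5/121
take √, sign +1: I = 0.05734392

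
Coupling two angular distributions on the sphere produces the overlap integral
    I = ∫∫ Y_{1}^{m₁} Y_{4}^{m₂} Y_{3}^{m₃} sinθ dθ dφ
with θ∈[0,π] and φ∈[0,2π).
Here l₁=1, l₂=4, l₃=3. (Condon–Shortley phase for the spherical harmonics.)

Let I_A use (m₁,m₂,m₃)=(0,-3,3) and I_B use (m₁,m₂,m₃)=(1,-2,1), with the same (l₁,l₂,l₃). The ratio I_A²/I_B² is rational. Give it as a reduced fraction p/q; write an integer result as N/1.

7/15

Same 1,4,3: normalisation and zero-m 3j drop out of the ratio.
A: Δ: 2! 0! 6! / 9! → 1/252; sum: t=1:−1/720 = -1/720; 3j²(1 4 3; 0 -3 3) = Δ·Π!·Σ² = 1/36  (sign -1)
B: Δ: 2! 0! 6! / 9! → 1/252; sum: t=0:+1/96 = 1/96; 3j²(1 4 3; 1 -2 1) = Δ·Π!·Σ² = 5/84  (sign +1)
I_A²/I_B² = (1/36)/(5/84) = 7/15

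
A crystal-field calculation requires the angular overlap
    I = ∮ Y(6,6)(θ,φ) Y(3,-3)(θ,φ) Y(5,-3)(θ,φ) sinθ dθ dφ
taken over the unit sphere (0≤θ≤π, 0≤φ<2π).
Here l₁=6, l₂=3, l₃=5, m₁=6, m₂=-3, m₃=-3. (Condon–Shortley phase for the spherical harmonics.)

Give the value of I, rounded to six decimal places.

-0.119512

Rules hold: Σm=0, L=14 even, 3≤5≤9.
N = 13·7·11 = 1001
Δ = 4!·8!·2!/15! = 1/675675
Racah Σ t=1..3: t=1:−1/8640 t=2:+1/2304 t=3:−1/8640 = 7/34560
⇒ 3j(6 3 5; 0 0 0)² = 7/429, sgn -1
Racah Σ t=0..0: t=0:+1/1935360 = 1/1935360
⇒ 3j(6 3 5; 6 -3 -3)² = 1/91, sgn +1
4πI² = N·(3j₀)²·(3jₘ)² = 7/39
I = -1·√(0.179487/4π) = -0.11951207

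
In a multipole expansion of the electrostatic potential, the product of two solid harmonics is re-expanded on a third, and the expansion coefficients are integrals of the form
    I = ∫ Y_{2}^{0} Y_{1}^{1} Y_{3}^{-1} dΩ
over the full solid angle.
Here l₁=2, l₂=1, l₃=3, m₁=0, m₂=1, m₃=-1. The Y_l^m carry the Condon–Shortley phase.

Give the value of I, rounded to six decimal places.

Checks pass: Σm=0; 6 even; l₃=3∈[1,3].
(2·2+1)(2·1+1)(2·3+1) = 105
Δ: 0! 4! 2! / 7! → 1/105
sum: t=0:+1/4 = 1/4
3j²(2 1 3; 0 0 0) = Δ·Π!·Σ² = 3/35  (sign -1)
sum: t=0:+1/8 = 1/8
3j²(2 1 3; 0 1 -1) = Δ·Π!·Σ² = 2/35  (sign +1)
combine: 4πI² = 105·3/35·2/35 = 18/35
take √, sign -1: I = -0.20230066

-0.202301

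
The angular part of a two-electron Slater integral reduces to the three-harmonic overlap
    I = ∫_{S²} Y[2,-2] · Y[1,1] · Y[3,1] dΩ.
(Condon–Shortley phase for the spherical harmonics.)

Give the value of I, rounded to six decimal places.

Checks pass: Σm=0; 6 even; l₃=3∈[1,3].
(2·2+1)(2·1+1)(2·3+1) = 105
Δ: 0! 4! 2! / 7! → 1/105
sum: t=0:+1/4 = 1/4
3j²(2 1 3; 0 0 0) = Δ·Π!·Σ² = 3/35  (sign -1)
sum: t=0:+1/48 = 1/48
3j²(2 1 3; -2 1 1) = Δ·Π!·Σ² = 1/105  (sign +1)
combine: 4πI² = 105·3/35·1/105 = 3/35
take √, sign -1: I = -0.08258890

-0.082589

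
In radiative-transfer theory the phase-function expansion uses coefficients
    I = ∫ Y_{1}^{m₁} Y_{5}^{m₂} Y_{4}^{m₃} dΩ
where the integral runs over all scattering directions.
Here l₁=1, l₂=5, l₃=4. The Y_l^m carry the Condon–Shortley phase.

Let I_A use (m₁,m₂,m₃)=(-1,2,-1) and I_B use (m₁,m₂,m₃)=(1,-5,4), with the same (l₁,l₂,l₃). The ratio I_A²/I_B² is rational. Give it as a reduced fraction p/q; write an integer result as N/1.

7/15

Shared (l₁,l₂,l₃)=(1,5,4): N and (l;000)² cancel in I_A²/I_B².
A: Δ = 2!·0!·8!/11! = 1/495; Racah Σ t=2..2: t=2:+1/1440 = 1/1440; ⇒ 3j(1 5 4; -1 2 -1)² = 7/165, sgn -1
B: Δ = 2!·0!·8!/11! = 1/495; Racah Σ t=0..0: t=0:+1/80640 = 1/80640; ⇒ 3j(1 5 4; 1 -5 4)² = 1/11, sgn +1
I_A²/I_B² = (7/165)/(1/11) = 7/15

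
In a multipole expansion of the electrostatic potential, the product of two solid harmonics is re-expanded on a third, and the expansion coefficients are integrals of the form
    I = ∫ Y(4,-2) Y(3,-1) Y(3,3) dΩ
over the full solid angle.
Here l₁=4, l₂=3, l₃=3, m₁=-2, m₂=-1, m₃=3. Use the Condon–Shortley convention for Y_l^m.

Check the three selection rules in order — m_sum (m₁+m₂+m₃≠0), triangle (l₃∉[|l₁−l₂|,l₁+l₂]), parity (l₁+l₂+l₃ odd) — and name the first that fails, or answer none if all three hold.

none

m₁+m₂+m₃ = -2 − 1 + 3 = 0  ✓
triangle: |4−3|=1 ≤ l₃=3 ≤ 4+3=7  ✓
parity: l₁+l₂+l₃ = 10 is even  ✓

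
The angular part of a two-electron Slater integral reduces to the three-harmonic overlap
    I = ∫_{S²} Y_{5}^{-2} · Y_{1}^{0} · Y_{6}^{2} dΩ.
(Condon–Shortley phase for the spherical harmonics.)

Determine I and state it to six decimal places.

Checks pass: Σm=0; 12 even; l₃=6∈[4,6].
(2·5+1)(2·1+1)(2·6+1) = 429
Δ: 0! 10! 2! / 13! → 1/858
sum: t=0:+1/14400 = 1/14400
3j²(5 1 6; 0 0 0) = Δ·Π!·Σ² = 6/143  (sign +1)
sum: t=0:+1/30240 = 1/30240
3j²(5 1 6; -2 0 2) = Δ·Π!·Σ² = 16/429  (sign +1)
combine: 4πI² = 429·6/143·16/429 = 96/143
take √, sign +1: I = 0.23113338

0.231133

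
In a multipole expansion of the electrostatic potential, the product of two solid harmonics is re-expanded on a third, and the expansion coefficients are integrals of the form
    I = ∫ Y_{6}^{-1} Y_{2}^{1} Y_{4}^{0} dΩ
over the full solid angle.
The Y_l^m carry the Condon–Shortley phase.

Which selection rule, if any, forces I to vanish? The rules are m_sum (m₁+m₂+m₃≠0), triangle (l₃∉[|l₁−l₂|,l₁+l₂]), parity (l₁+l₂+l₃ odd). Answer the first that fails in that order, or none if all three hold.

none

m₁+m₂+m₃ = -1 + 1 + 0 = 0  ✓
triangle: |6−2|=4 ≤ l₃=4 ≤ 6+2=8  ✓
parity: l₁+l₂+l₃ = 12 is even  ✓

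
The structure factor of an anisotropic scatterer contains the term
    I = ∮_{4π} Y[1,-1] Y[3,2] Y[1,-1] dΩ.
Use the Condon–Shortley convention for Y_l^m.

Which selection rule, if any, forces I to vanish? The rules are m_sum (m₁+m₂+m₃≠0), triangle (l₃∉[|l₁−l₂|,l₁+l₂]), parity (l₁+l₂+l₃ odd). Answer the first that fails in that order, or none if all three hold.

m₁+m₂+m₃ = -1 + 2 − 1 = 0  ✓
triangle: |1−3|=2 ≤ l₃=1 ≤ 1+3=4  ✗
parity: l₁+l₂+l₃ = 5 is odd

triangle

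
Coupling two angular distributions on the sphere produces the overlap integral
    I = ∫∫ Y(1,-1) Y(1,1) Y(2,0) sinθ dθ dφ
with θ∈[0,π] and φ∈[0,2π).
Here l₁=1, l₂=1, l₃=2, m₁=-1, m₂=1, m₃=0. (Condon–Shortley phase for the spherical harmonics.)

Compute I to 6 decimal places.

0.126157

m-sum 0 ✓  L=4 even ✓  0≤2≤2 ✓
Π(2lᵢ+1) = 3×3×5 = 45
triangle coeff Δ(1,1,2) = 1/30
Σ_t [0,0]: t=0:+1/1 = 1/1
(3j)²=2/15 [(1 1 2; 0 0 0)], sign=+1
Σ_t [0,0]: t=0:+1/4 = 1/4
(3j)²=1/30 [(1 1 2; -1 1 0)], sign=+1
⇒ 4πI² = 1/5
I = (+1)√(1/5/(4π)) = 0.12615663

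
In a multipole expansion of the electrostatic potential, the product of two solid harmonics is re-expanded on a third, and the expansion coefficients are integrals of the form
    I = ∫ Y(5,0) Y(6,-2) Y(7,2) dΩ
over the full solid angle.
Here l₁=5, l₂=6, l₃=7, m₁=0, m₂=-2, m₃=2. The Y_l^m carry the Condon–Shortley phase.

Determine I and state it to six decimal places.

Rules hold: Σm=0, L=18 even, 1≤7≤11.
N = 11·13·15 = 2145
Δ = 4!·6!·8!/19! = 1/174594420
Racah Σ t=0..4: t=0:+1/4147200 t=1:−1/207360 t=2:+1/82944 t=3:−1/207360 t=4:+1/4147200 = 1/345600
⇒ 3j(5 6 7; 0 0 0)² = 420/46189, sgn -1
Racah Σ t=0..4: t=0:+1/1658880 t=1:−1/207360 t=2:+1/207360 t=3:−1/1451520 t=4:+1/116121600 = -1/12902400
⇒ 3j(5 6 7; 0 -2 2)² = 27/1293292, sgn +1
4πI² = N·(3j₀)²·(3jₘ)² = 6075/14919047
I = -1·√(0.000407198/4π) = -0.00569243

-0.005692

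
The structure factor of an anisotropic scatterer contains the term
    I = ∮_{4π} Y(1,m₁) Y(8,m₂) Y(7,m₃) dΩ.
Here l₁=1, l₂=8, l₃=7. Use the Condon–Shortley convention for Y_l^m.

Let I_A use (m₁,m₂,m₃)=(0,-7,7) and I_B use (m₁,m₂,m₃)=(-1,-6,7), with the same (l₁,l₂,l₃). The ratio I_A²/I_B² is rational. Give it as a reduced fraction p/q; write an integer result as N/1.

l's match ⇒ only the (l;m) 3-j factors differ between A and B.
A: triangle coeff Δ(1,8,7) = 1/2040; Σ_t [1,1]: t=1:−1/87178291200 = -1/87178291200; (3j)²=1/136 [(1 8 7; 0 -7 7)], sign=-1
B: triangle coeff Δ(1,8,7) = 1/2040; Σ_t [2,2]: t=2:+1/174356582400 = 1/174356582400; (3j)²=1/2040 [(1 8 7; -1 -6 7)], sign=+1
I_A²/I_B² = (1/136)/(1/2040) = 15/1

15/1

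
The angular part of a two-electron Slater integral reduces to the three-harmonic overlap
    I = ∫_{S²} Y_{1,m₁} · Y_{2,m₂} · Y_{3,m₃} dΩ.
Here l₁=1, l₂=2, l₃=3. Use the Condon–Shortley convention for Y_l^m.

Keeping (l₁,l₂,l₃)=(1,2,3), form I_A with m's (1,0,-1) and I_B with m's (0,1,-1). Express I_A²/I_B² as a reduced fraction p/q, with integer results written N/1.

Same 1,2,3: normalisation and zero-m 3j drop out of the ratio.
A: Δ: 0! 2! 4! / 7! → 1/105; sum: t=0:+1/8 = 1/8; 3j²(1 2 3; 1 0 -1) = Δ·Π!·Σ² = 2/35  (sign +1)
B: Δ: 0! 2! 4! / 7! → 1/105; sum: t=0:+1/6 = 1/6; 3j²(1 2 3; 0 1 -1) = Δ·Π!·Σ² = 8/105  (sign +1)
I_A²/I_B² = (2/35)/(8/105) = 3/4

3/4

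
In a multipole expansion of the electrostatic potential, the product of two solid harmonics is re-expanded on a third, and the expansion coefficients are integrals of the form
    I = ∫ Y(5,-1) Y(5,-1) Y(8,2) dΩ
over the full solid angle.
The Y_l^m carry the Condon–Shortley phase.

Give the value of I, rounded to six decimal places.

0.137653

Checks pass: Σm=0; 18 even; l₃=8∈[0,10].
(2·5+1)(2·5+1)(2·8+1) = 2057
Δ: 2! 8! 8! / 19! → 1/37413090
sum: t=0:+1/1036800 t=1:−1/331776 t=2:+1/1036800 = -1/921600
3j²(5 5 8; 0 0 0) = Δ·Π!·Σ² = 490/46189  (sign -1)
sum: t=0:+1/1658880 t=1:−1/518400 t=2:+1/1658880 = -1/1382400
3j²(5 5 8; -1 -1 2) = Δ·Π!·Σ² = 504/46189  (sign -1)
combine: 4πI² = 2057·490/46189·504/46189 = 246960/1037153
take √, sign +1: I = 0.13765341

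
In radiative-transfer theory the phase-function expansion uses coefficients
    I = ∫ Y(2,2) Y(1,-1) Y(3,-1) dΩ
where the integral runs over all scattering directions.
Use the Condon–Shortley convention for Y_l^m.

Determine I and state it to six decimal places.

m-sum 0 ✓  L=6 even ✓  1≤3≤3 ✓
Π(2lᵢ+1) = 5×3×7 = 105
triangle coeff Δ(2,1,3) = 1/105
Σ_t [0,0]: t=0:+1/4 = 1/4
(3j)²=3/35 [(2 1 3; 0 0 0)], sign=-1
Σ_t [0,0]: t=0:+1/48 = 1/48
(3j)²=1/105 [(2 1 3; 2 -1 -1)], sign=+1
⇒ 4πI² = 3/35
I = (-1)√(3/35/(4π)) = -0.08258890

-0.082589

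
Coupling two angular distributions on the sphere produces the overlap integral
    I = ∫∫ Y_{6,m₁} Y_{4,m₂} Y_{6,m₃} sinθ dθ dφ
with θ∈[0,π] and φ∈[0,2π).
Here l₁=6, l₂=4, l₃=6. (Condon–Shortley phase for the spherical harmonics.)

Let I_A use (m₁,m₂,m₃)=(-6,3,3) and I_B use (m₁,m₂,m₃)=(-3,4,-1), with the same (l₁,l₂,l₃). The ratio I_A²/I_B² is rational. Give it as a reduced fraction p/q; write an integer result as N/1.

99/196

l's match ⇒ only the (l;m) 3-j factors differ between A and B.
A: triangle coeff Δ(6,4,6) = 1/15315300; Σ_t [4,4]: t=4:+1/5806080 = 1/5806080; (3j)²=9/884 [(6 4 6; -6 3 3)], sign=-1
B: triangle coeff Δ(6,4,6) = 1/15315300; Σ_t [4,4]: t=4:+1/414720 = 1/414720; (3j)²=49/2431 [(6 4 6; -3 4 -1)], sign=-1
I_A²/I_B² = (9/884)/(49/2431) = 99/196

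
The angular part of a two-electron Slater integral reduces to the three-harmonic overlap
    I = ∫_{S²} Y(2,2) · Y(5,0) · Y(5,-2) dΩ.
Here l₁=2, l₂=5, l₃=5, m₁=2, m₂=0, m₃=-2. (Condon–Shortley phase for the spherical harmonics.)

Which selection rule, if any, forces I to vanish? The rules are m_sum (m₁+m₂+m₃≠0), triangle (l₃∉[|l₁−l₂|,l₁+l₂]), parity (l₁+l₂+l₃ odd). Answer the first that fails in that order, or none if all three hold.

none

azimuthal sum: 2 + 0 − 2 = 0  ✓
3 ≤ 5 ≤ 7 (triangle on l)  ✓
L = 2 + 5 + 5 = 12 (even)  ✓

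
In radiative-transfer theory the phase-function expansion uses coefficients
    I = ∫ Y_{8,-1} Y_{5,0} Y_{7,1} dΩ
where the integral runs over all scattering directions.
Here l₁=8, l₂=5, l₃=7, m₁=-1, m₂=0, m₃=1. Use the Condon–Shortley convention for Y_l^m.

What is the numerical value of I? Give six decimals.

Checks pass: Σm=0; 20 even; l₃=7∈[3,13].
(2·8+1)(2·5+1)(2·7+1) = 2805
Δ: 6! 10! 4! / 21! → 1/814773960
sum: t=1:−1/87091200 t=2:+1/4976640 t=3:−1/2073600 t=4:+1/4976640 t=5:−1/87091200 = -1/9676800
3j²(8 5 7; 0 0 0) = Δ·Π!·Σ² = 360/46189  (sign +1)
sum: t=1:−1/232243200 t=2:+1/8709120 t=3:−1/2488320 t=4:+1/4147200 t=5:−1/49766400 = -7/99532800
3j²(8 5 7; -1 0 1) = Δ·Π!·Σ² = 1715/369512  (sign -1)
combine: 4πI² = 2805·360/46189·1715/369512 = 1157625/11408683
take √, sign -1: I = -0.08985893

-0.089859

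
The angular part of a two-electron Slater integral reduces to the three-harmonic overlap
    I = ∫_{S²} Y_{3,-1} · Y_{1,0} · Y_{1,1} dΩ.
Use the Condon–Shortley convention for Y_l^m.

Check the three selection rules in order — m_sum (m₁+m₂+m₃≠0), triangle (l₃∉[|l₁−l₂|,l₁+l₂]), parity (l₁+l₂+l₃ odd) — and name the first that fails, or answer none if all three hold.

triangle

m₁+m₂+m₃ = -1 + 0 + 1 = 0  ✓
triangle: |3−1|=2 ≤ l₃=1 ≤ 3+1=4  ✗
parity: l₁+l₂+l₃ = 5 is odd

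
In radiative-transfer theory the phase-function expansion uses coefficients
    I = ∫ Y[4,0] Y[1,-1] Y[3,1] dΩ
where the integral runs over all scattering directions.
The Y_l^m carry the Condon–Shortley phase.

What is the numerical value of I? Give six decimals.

m-sum 0 ✓  L=8 even ✓  3≤3≤5 ✓
Π(2lᵢ+1) = 9×3×7 = 189
triangle coeff Δ(4,1,3) = 1/252
Σ_t [1,1]: t=1:−1/36 = -1/36
(3j)²=4/63 [(4 1 3; 0 0 0)], sign=+1
Σ_t [0,0]: t=0:+1/96 = 1/96
(3j)²=1/42 [(4 1 3; 0 -1 1)], sign=+1
⇒ 4πI² = 2/7
I = (+1)√(2/7/(4π)) = 0.15078601

0.150786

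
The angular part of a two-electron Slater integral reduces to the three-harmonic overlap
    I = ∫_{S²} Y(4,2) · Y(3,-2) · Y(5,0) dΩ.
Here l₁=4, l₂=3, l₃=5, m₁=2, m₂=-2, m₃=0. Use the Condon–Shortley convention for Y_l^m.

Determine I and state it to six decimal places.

-0.171327

Rules hold: Σm=0, L=12 even, 1≤5≤7.
N = 9·7·11 = 693
Δ = 2!·6!·4!/13! = 1/180180
Racah Σ t=0..2: t=0:+1/576 t=1:−1/144 t=2:+1/576 = -1/288
⇒ 3j(4 3 5; 0 0 0)² = 20/1001, sgn +1
Racah Σ t=0..1: t=0:+1/576 t=1:−1/2880 = 1/720
⇒ 3j(4 3 5; 2 -2 0)² = 80/3003, sgn -1
4πI² = N·(3j₀)²·(3jₘ)² = 4800/13013
I = -1·√(0.368862/4π) = -0.17132746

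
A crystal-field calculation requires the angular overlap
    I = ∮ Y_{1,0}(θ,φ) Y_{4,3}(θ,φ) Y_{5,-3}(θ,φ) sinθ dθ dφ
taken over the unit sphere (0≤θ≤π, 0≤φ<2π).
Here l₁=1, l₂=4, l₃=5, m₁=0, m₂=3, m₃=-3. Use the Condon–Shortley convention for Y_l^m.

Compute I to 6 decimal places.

Rules hold: Σm=0, L=10 even, 3≤5≤5.
N = 3·9·11 = 297
Δ = 0!·2!·8!/11! = 1/495
Racah Σ t=0..0: t=0:+1/576 = 1/576
⇒ 3j(1 4 5; 0 0 0)² = 5/99, sgn -1
Racah Σ t=0..0: t=0:+1/5040 = 1/5040
⇒ 3j(1 4 5; 0 3 -3)² = 16/495, sgn +1
4πI² = N·(3j₀)²·(3jₘ)² = 16/33
I = -1·√(0.484848/4π) = -0.19642560

-0.196426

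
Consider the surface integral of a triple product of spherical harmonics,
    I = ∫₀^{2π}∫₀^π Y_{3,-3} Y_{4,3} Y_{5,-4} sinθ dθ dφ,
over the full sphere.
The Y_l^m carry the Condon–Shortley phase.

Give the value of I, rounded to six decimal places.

-3 + 3 − 4 = -4 ≠ 0: azimuthal integral kills it; I = 0

0.000000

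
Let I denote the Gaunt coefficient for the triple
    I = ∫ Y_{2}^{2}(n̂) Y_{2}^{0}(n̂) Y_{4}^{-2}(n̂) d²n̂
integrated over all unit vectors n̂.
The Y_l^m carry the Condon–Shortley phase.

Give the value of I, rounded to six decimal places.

0.156078

Checks pass: Σm=0; 8 even; l₃=4∈[0,4].
(2·2+1)(2·2+1)(2·4+1) = 225
Δ: 0! 4! 4! / 9! → 1/630
sum: t=0:+1/16 = 1/16
3j²(2 2 4; 0 0 0) = Δ·Π!·Σ² = 2/35  (sign +1)
sum: t=0:+1/96 = 1/96
3j²(2 2 4; 2 0 -2) = Δ·Π!·Σ² = 1/42  (sign +1)
combine: 4πI² = 225·2/35·1/42 = 15/49
take √, sign +1: I = 0.15607835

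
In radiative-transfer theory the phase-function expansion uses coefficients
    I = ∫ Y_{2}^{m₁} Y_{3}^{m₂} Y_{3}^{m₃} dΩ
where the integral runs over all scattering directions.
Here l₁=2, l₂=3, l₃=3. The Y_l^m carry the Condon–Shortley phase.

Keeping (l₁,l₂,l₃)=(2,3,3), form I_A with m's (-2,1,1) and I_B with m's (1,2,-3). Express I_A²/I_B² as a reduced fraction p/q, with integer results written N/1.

Same 2,3,3: normalisation and zero-m 3j drop out of the ratio.
A: Δ: 2! 2! 4! / 9! → 1/3780; sum: t=2:+1/16 = 1/16; 3j²(2 3 3; -2 1 1) = Δ·Π!·Σ² = 2/35  (sign +1)
B: Δ: 2! 2! 4! / 9! → 1/3780; sum: t=1:−1/48 = -1/48; 3j²(2 3 3; 1 2 -3) = Δ·Π!·Σ² = 5/84  (sign -1)
I_A²/I_B² = (2/35)/(5/84) = 24/25

24/25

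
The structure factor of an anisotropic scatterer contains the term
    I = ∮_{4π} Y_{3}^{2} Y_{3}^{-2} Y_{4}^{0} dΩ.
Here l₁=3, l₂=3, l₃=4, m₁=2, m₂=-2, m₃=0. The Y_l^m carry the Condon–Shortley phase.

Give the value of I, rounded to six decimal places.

-0.179515

Rules hold: Σm=0, L=10 even, 0≤4≤6.
N = 7·7·9 = 441
Δ = 2!·4!·4!/11! = 1/34650
Racah Σ t=0..2: t=0:+1/72 t=1:−1/16 t=2:+1/72 = -5/144
⇒ 3j(3 3 4; 0 0 0)² = 2/77, sgn -1
Racah Σ t=0..1: t=0:+1/72 t=1:−1/576 = 7/576
⇒ 3j(3 3 4; 2 -2 0)² = 7/198, sgn +1
4πI² = N·(3j₀)²·(3jₘ)² = 49/121
I = -1·√(0.404959/4π) = -0.17951487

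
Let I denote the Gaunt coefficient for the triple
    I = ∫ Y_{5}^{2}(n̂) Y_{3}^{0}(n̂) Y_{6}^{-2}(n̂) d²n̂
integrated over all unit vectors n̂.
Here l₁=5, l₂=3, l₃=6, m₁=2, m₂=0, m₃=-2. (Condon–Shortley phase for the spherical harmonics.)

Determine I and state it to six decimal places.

m-sum 0 ✓  L=14 even ✓  2≤6≤8 ✓
Π(2lᵢ+1) = 11×7×13 = 1001
triangle coeff Δ(5,3,6) = 1/675675
Σ_t [0,2]: t=0:+1/8640 t=1:−1/2304 t=2:+1/8640 = -7/34560
(3j)²=7/429 [(5 3 6; 0 0 0)], sign=-1
Σ_t [0,2]: t=0:+1/8640 t=1:−1/5760 t=2:+1/60480 = -1/24192
(3j)²=8/3003 [(5 3 6; 2 0 -2)], sign=-1
⇒ 4πI² = 56/1287
I = (+1)√(56/1287/(4π)) = 0.05884368

0.058844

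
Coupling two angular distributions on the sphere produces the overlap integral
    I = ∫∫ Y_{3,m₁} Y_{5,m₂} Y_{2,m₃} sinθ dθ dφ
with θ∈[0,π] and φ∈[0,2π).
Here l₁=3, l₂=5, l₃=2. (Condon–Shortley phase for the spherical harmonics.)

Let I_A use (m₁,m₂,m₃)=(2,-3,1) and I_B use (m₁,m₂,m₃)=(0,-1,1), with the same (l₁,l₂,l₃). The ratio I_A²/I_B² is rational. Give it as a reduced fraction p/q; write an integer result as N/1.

l's match ⇒ only the (l;m) 3-j factors differ between A and B.
A: triangle coeff Δ(3,5,2) = 1/2310; Σ_t [1,1]: t=1:−1/720 = -1/720; (3j)²=8/165 [(3 5 2; 2 -3 1)], sign=+1
B: triangle coeff Δ(3,5,2) = 1/2310; Σ_t [3,3]: t=3:−1/216 = -1/216; (3j)²=8/231 [(3 5 2; 0 -1 1)], sign=+1
I_A²/I_B² = (8/165)/(8/231) = 7/5

7/5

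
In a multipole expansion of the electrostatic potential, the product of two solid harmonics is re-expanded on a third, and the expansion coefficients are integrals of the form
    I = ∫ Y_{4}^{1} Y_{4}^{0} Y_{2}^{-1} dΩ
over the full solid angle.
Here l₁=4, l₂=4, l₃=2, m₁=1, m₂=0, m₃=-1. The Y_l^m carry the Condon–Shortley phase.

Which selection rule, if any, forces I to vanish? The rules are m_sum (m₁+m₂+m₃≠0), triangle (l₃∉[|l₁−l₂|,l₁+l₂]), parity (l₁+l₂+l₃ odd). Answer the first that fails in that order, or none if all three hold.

none

azimuthal sum: 1 + 0 − 1 = 0  ✓
0 ≤ 2 ≤ 8 (triangle on l)  ✓
L = 4 + 4 + 2 = 10 (even)  ✓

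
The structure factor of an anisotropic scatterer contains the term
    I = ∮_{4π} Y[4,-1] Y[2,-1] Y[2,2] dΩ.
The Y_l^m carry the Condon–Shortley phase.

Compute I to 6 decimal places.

-0.090112

Rules hold: Σm=0, L=8 even, 2≤2≤6.
N = 9·5·5 = 225
Δ = 4!·4!·0!/9! = 1/630
Racah Σ t=2..2: t=2:+1/16 = 1/16
⇒ 3j(4 2 2; 0 0 0)² = 2/35, sgn +1
Racah Σ t=1..1: t=1:−1/144 = -1/144
⇒ 3j(4 2 2; -1 -1 2)² = 1/126, sgn -1
4πI² = N·(3j₀)²·(3jₘ)² = 5/49
I = -1·√(0.102041/4π) = -0.09011188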